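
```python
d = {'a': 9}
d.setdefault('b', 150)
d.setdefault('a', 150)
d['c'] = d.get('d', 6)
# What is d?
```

After line 1: d = {'a': 9}
After line 2 (setdefault adds 'b'=150): d = {'a': 9, 'b': 150}
After line 3 (setdefault 'a' no-op, already exists): d = {'a': 9, 'b': 150}
After line 4 (get('d', 6) returns default since 'd' not in d): d = {'a': 9, 'b': 150, 'c': 6}

{'a': 9, 'b': 150, 'c': 6}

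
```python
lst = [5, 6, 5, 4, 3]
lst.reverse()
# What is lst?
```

[3, 4, 5, 6, 5]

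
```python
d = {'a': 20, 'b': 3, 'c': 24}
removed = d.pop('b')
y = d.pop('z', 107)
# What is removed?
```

After line 1: d = {'a': 20, 'b': 3, 'c': 24}
After line 2 (pop 'b' returns 3): d = {'a': 20, 'c': 24}, removed = 3
After line 3 (pop 'z' missing, returns default 107): d = {'a': 20, 'c': 24}, y = 107

3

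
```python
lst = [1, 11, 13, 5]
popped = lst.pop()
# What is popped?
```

5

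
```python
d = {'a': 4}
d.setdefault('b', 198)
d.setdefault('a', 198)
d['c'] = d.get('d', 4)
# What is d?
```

After line 1: d = {'a': 4}
After line 2 (setdefault adds 'b'=198): d = {'a': 4, 'b': 198}
After line 3 (setdefault 'a' no-op, already exists): d = {'a': 4, 'b': 198}
After line 4 (get('d', 4) returns default since 'd' not in d): d = {'a': 4, 'b': 198, 'c': 4}

{'a': 4, 'b': 198, 'c': 4}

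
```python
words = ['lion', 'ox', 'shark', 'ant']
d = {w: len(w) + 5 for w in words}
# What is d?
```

{'lion': 9, 'ox': 7, 'shark': 10, 'ant': 8}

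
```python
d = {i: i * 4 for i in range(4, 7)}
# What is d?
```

{4: 16, 5: 20, 6: 24}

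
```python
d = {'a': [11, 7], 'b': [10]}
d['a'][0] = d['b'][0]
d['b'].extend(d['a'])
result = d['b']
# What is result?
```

After line 1: d = {'a': [11, 7], 'b': [10]}
After line 2 (a[0] = b[0] = 10): d = {'a': [10, 7], 'b': [10]}
After line 3 (b.extend(a) appends [10, 7]): d = {'a': [10, 7], 'b': [10, 10, 7]}
After line 4: result = d['b'] = [10, 10, 7]

[10, 10, 7]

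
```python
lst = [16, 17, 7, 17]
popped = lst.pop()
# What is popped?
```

17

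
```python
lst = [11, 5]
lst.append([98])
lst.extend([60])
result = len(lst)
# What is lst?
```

After line 1: lst = [11, 5]
After line 2 (append adds [98] as single element): lst = [11, 5, [98]]
After line 3 (extend unpacks [60], adds 60): lst = [11, 5, [98], 60]
After line 4: result = len(lst) = 4

[11, 5, [98], 60]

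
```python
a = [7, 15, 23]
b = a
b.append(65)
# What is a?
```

After line 1: a = [7, 15, 23]
After line 2 (b = a is an alias, same object): a = [7, 15, 23], b = [7, 15, 23]
After line 3 (b.append mutates the shared list): a = [7, 15, 23, 65], b = [7, 15, 23, 65]

[7, 15, 23, 65]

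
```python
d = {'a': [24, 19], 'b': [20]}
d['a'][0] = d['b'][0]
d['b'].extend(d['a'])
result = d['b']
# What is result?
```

After line 1: d = {'a': [24, 19], 'b': [20]}
After line 2 (a[0] = b[0] = 20): d = {'a': [20, 19], 'b': [20]}
After line 3 (b.extend(a) appends [20, 19]): d = {'a': [20, 19], 'b': [20, 20, 19]}
After line 4: result = d['b'] = [20, 20, 19]

[20, 20, 19]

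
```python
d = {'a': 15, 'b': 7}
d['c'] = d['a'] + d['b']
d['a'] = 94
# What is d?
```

After line 1: d = {'a': 15, 'b': 7}
After line 2 (d['c'] = 15 + 7): d = {'a': 15, 'b': 7, 'c': 22}
After line 3: d = {'a': 94, 'b': 7, 'c': 22}

{'a': 94, 'b': 7, 'c': 22}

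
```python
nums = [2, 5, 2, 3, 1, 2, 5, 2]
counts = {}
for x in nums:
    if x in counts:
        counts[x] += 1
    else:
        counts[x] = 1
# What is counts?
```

Initial: counts = {}, nums = [2, 5, 2, 3, 1, 2, 5, 2]
See 2: counts = {2: 1}
See 5: counts = {2: 1, 5: 1}
See 2: counts = {2: 2, 5: 1}
See 3: counts = {2: 2, 5: 1, 3: 1}
See 1: counts = {2: 2, 5: 1, 3: 1, 1: 1}
See 2: counts = {2: 3, 5: 1, 3: 1, 1: 1}
See 5: counts = {2: 3, 5: 2, 3: 1, 1: 1}
See 2: counts = {2: 4, 5: 2, 3: 1, 1: 1}

{2: 4, 5: 2, 3: 1, 1: 1}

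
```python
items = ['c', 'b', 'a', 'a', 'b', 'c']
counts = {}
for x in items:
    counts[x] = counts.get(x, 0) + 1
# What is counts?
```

Initial: counts = {}, items = ['c', 'b', 'a', 'a', 'b', 'c']
See 'c': counts = {'c': 1}
See 'b': counts = {'c': 1, 'b': 1}
See 'a': counts = {'c': 1, 'b': 1, 'a': 1}
See 'a': counts = {'c': 1, 'b': 1, 'a': 2}
See 'b': counts = {'c': 1, 'b': 2, 'a': 2}
See 'c': counts = {'c': 2, 'b': 2, 'a': 2}

{'c': 2, 'b': 2, 'a': 2}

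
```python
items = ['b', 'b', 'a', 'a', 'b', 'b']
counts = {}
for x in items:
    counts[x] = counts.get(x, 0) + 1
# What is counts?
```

Initial: counts = {}, items = ['b', 'b', 'a', 'a', 'b', 'b']
See 'b': counts = {'b': 1}
See 'b': counts = {'b': 2}
See 'a': counts = {'b': 2, 'a': 1}
See 'a': counts = {'b': 2, 'a': 2}
See 'b': counts = {'b': 3, 'a': 2}
See 'b': counts = {'b': 4, 'a': 2}

{'b': 4, 'a': 2}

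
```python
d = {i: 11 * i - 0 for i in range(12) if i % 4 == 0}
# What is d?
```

{0: 0, 4: 44, 8: 88}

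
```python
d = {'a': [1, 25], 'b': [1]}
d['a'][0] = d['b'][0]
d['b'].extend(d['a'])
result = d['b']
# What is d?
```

After line 1: d = {'a': [1, 25], 'b': [1]}
After line 2 (a[0] = b[0] = 1): d = {'a': [1, 25], 'b': [1]}
After line 3 (b.extend(a) appends [1, 25]): d = {'a': [1, 25], 'b': [1, 1, 25]}
After line 4: result = d['b'] = [1, 1, 25]

{'a': [1, 25], 'b': [1, 1, 25]}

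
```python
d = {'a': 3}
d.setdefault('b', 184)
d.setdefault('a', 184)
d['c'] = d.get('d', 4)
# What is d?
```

After line 1: d = {'a': 3}
After line 2 (setdefault adds 'b'=184): d = {'a': 3, 'b': 184}
After line 3 (setdefault 'a' no-op, already exists): d = {'a': 3, 'b': 184}
After line 4 (get('d', 4) returns default since 'd' not in d): d = {'a': 3, 'b': 184, 'c': 4}

{'a': 3, 'b': 184, 'c': 4}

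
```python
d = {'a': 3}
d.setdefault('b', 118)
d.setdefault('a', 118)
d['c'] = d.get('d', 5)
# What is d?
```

After line 1: d = {'a': 3}
After line 2 (setdefault adds 'b'=118): d = {'a': 3, 'b': 118}
After line 3 (setdefault 'a' no-op, already exists): d = {'a': 3, 'b': 118}
After line 4 (get('d', 5) returns default since 'd' not in d): d = {'a': 3, 'b': 118, 'c': 5}

{'a': 3, 'b': 118, 'c': 5}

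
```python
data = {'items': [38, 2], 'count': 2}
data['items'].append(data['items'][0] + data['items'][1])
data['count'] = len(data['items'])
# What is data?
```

After line 1: data = {'items': [38, 2], 'count': 2}
After line 2 (append 38 + 2 = 40): data = {'items': [38, 2, 40], 'count': 2}
After line 3 (count = len(items) = 3): data = {'items': [38, 2, 40], 'count': 3}

{'items': [38, 2, 40], 'count': 3}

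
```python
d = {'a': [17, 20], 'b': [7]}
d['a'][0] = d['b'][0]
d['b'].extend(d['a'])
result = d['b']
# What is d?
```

After line 1: d = {'a': [17, 20], 'b': [7]}
After line 2 (a[0] = b[0] = 7): d = {'a': [7, 20], 'b': [7]}
After line 3 (b.extend(a) appends [7, 20]): d = {'a': [7, 20], 'b': [7, 7, 20]}
After line 4: result = d['b'] = [7, 7, 20]

{'a': [7, 20], 'b': [7, 7, 20]}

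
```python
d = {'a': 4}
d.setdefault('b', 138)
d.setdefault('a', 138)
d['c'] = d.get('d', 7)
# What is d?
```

After line 1: d = {'a': 4}
After line 2 (setdefault adds 'b'=138): d = {'a': 4, 'b': 138}
After line 3 (setdefault 'a' no-op, already exists): d = {'a': 4, 'b': 138}
After line 4 (get('d', 7) returns default since 'd' not in d): d = {'a': 4, 'b': 138, 'c': 7}

{'a': 4, 'b': 138, 'c': 7}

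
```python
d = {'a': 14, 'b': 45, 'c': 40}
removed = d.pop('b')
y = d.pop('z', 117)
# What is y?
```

After line 1: d = {'a': 14, 'b': 45, 'c': 40}
After line 2 (pop 'b' returns 45): d = {'a': 14, 'c': 40}, removed = 45
After line 3 (pop 'z' missing, returns default 117): d = {'a': 14, 'c': 40}, y = 117

117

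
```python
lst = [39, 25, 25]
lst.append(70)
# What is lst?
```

[39, 25, 25, 70]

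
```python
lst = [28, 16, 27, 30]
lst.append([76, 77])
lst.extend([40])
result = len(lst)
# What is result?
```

After line 1: lst = [28, 16, 27, 30]
After line 2 (append adds [76, 77] as single element): lst = [28, 16, 27, 30, [76, 77]]
After line 3 (extend unpacks [40], adds 40): lst = [28, 16, 27, 30, [76, 77], 40]
After line 4: result = len(lst) = 6

6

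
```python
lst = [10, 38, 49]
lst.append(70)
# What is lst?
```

[10, 38, 49, 70]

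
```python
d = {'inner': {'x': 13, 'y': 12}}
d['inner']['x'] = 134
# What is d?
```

After line 1: d = {'inner': {'x': 13, 'y': 12}}
After line 2 (inner x overwritten): d = {'inner': {'x': 134, 'y': 12}}

{'inner': {'x': 134, 'y': 12}}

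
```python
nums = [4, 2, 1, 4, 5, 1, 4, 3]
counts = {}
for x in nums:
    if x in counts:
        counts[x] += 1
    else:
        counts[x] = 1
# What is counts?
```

Initial: counts = {}, nums = [4, 2, 1, 4, 5, 1, 4, 3]
See 4: counts = {4: 1}
See 2: counts = {4: 1, 2: 1}
See 1: counts = {4: 1, 2: 1, 1: 1}
See 4: counts = {4: 2, 2: 1, 1: 1}
See 5: counts = {4: 2, 2: 1, 1: 1, 5: 1}
See 1: counts = {4: 2, 2: 1, 1: 2, 5: 1}
See 4: counts = {4: 3, 2: 1, 1: 2, 5: 1}
See 3: counts = {4: 3, 2: 1, 1: 2, 5: 1, 3: 1}

{4: 3, 2: 1, 1: 2, 5: 1, 3: 1}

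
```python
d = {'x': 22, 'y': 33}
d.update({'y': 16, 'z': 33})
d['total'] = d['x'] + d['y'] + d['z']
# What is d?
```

After line 1: d = {'x': 22, 'y': 33}
After line 2 (y overwritten, z added): d = {'x': 22, 'y': 16, 'z': 33}
After line 3 (total = 22 + 16 + 33 = 71): d = {'x': 22, 'y': 16, 'z': 33, 'total': 71}

{'x': 22, 'y': 16, 'z': 33, 'total': 71}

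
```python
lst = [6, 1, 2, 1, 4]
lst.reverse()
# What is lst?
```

[4, 1, 2, 1, 6]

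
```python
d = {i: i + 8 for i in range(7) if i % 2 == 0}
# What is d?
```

{0: 8, 2: 10, 4: 12, 6: 14}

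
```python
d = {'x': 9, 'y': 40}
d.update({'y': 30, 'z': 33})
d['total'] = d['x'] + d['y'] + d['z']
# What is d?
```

After line 1: d = {'x': 9, 'y': 40}
After line 2 (y overwritten, z added): d = {'x': 9, 'y': 30, 'z': 33}
After line 3 (total = 9 + 30 + 33 = 72): d = {'x': 9, 'y': 30, 'z': 33, 'total': 72}

{'x': 9, 'y': 30, 'z': 33, 'total': 72}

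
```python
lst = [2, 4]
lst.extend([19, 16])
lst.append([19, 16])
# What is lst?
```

After line 1: lst = [2, 4]
After line 2 (extend unpacks [19, 16]): lst = [2, 4, 19, 16]
After line 3 (append adds [19, 16] as single element): lst = [2, 4, 19, 16, [19, 16]]

[2, 4, 19, 16, [19, 16]]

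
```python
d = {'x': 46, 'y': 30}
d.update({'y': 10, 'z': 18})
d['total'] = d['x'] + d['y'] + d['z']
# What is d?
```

After line 1: d = {'x': 46, 'y': 30}
After line 2 (y overwritten, z added): d = {'x': 46, 'y': 10, 'z': 18}
After line 3 (total = 46 + 10 + 18 = 74): d = {'x': 46, 'y': 10, 'z': 18, 'total': 74}

{'x': 46, 'y': 10, 'z': 18, 'total': 74}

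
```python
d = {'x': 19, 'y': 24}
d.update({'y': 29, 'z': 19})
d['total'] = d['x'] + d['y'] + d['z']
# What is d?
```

After line 1: d = {'x': 19, 'y': 24}
After line 2 (y overwritten, z added): d = {'x': 19, 'y': 29, 'z': 19}
After line 3 (total = 19 + 29 + 19 = 67): d = {'x': 19, 'y': 29, 'z': 19, 'total': 67}

{'x': 19, 'y': 29, 'z': 19, 'total': 67}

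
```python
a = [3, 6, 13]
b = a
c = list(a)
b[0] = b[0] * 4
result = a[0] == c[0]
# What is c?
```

After line 1: a = [3, 6, 13]
After line 2 (b = a, alias): a = [3, 6, 13], b = [3, 6, 13]
After line 3 (c = list(a) is a copy, new object): c = [3, 6, 13]
After line 4 (b[0] = 3 * 4 = 12; mutates shared a/b): a = b = [12, 6, 13], c = [3, 6, 13]
After line 5 (a[0] = 12, c[0] = 3; result = False)

[3, 6, 13]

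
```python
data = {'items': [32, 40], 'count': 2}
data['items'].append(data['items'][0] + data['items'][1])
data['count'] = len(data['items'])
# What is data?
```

After line 1: data = {'items': [32, 40], 'count': 2}
After line 2 (append 32 + 40 = 72): data = {'items': [32, 40, 72], 'count': 2}
After line 3 (count = len(items) = 3): data = {'items': [32, 40, 72], 'count': 3}

{'items': [32, 40, 72], 'count': 3}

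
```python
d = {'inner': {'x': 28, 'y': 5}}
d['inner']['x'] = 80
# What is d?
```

After line 1: d = {'inner': {'x': 28, 'y': 5}}
After line 2 (inner x overwritten): d = {'inner': {'x': 80, 'y': 5}}

{'inner': {'x': 80, 'y': 5}}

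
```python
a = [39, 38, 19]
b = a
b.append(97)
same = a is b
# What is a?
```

After line 1: a = [39, 38, 19]
After line 2 (b = a is an alias, same object): a = [39, 38, 19], b = [39, 38, 19]
After line 3 (b.append mutates the shared list): a = [39, 38, 19, 97], b = [39, 38, 19, 97]
After line 4 (same = a is b; same object -> True): same = True

[39, 38, 19, 97]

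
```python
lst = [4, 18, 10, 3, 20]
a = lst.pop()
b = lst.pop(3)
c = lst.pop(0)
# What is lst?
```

After line 1: lst = [4, 18, 10, 3, 20]
After line 2 (pop() -> a = 20): lst = [4, 18, 10, 3]
After line 3 (pop(3) -> b = 3): lst = [4, 18, 10]
After line 4 (pop(0) -> c = 4): lst = [18, 10]

[18, 10]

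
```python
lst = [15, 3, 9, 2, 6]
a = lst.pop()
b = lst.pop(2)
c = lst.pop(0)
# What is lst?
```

After line 1: lst = [15, 3, 9, 2, 6]
After line 2 (pop() -> a = 6): lst = [15, 3, 9, 2]
After line 3 (pop(2) -> b = 9): lst = [15, 3, 2]
After line 4 (pop(0) -> c = 15): lst = [3, 2]

[3, 2]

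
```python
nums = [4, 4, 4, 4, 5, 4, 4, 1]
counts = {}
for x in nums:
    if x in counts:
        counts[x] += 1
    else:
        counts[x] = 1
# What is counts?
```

Initial: counts = {}, nums = [4, 4, 4, 4, 5, 4, 4, 1]
See 4: counts = {4: 1}
See 4: counts = {4: 2}
See 4: counts = {4: 3}
See 4: counts = {4: 4}
See 5: counts = {4: 4, 5: 1}
See 4: counts = {4: 5, 5: 1}
See 4: counts = {4: 6, 5: 1}
See 1: counts = {4: 6, 5: 1, 1: 1}

{4: 6, 5: 1, 1: 1}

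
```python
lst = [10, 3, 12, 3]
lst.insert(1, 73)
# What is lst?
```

[10, 73, 3, 12, 3]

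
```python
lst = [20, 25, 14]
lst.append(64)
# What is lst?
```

[20, 25, 14, 64]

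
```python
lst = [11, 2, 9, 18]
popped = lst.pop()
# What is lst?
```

[11, 2, 9]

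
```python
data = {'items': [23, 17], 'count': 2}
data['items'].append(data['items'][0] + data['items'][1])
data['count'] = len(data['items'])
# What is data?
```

After line 1: data = {'items': [23, 17], 'count': 2}
After line 2 (append 23 + 17 = 40): data = {'items': [23, 17, 40], 'count': 2}
After line 3 (count = len(items) = 3): data = {'items': [23, 17, 40], 'count': 3}

{'items': [23, 17, 40], 'count': 3}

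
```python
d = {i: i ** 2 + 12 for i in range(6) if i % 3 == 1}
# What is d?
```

{1: 13, 4: 28}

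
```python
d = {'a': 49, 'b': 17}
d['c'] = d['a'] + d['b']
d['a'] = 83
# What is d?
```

After line 1: d = {'a': 49, 'b': 17}
After line 2 (d['c'] = 49 + 17): d = {'a': 49, 'b': 17, 'c': 66}
After line 3: d = {'a': 83, 'b': 17, 'c': 66}

{'a': 83, 'b': 17, 'c': 66}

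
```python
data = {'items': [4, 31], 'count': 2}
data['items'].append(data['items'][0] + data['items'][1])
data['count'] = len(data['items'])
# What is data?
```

After line 1: data = {'items': [4, 31], 'count': 2}
After line 2 (append 4 + 31 = 35): data = {'items': [4, 31, 35], 'count': 2}
After line 3 (count = len(items) = 3): data = {'items': [4, 31, 35], 'count': 3}

{'items': [4, 31, 35], 'count': 3}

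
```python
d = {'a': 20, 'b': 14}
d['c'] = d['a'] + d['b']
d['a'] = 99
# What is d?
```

After line 1: d = {'a': 20, 'b': 14}
After line 2 (d['c'] = 20 + 14): d = {'a': 20, 'b': 14, 'c': 34}
After line 3: d = {'a': 99, 'b': 14, 'c': 34}

{'a': 99, 'b': 14, 'c': 34}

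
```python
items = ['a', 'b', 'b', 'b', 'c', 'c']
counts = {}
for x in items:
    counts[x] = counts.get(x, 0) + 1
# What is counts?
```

Initial: counts = {}, items = ['a', 'b', 'b', 'b', 'c', 'c']
See 'a': counts = {'a': 1}
See 'b': counts = {'a': 1, 'b': 1}
See 'b': counts = {'a': 1, 'b': 2}
See 'b': counts = {'a': 1, 'b': 3}
See 'c': counts = {'a': 1, 'b': 3, 'c': 1}
See 'c': counts = {'a': 1, 'b': 3, 'c': 2}

{'a': 1, 'b': 3, 'c': 2}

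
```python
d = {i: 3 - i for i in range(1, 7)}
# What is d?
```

{1: 2, 2: 1, 3: 0, 4: -1, 5: -2, 6: -3}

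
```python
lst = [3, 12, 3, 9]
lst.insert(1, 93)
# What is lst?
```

[3, 93, 12, 3, 9]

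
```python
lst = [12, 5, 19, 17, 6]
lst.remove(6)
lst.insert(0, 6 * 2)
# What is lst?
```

After line 1: lst = [12, 5, 19, 17, 6]
After line 2 (remove first 6): lst = [12, 5, 19, 17]
After line 3 (insert 12 at index 0): lst = [12, 12, 5, 19, 17]

[12, 12, 5, 19, 17]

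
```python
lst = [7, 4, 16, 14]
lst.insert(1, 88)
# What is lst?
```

[7, 88, 4, 16, 14]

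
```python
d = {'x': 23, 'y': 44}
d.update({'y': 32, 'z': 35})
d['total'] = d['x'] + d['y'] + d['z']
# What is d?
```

After line 1: d = {'x': 23, 'y': 44}
After line 2 (y overwritten, z added): d = {'x': 23, 'y': 32, 'z': 35}
After line 3 (total = 23 + 32 + 35 = 90): d = {'x': 23, 'y': 32, 'z': 35, 'total': 90}

{'x': 23, 'y': 32, 'z': 35, 'total': 90}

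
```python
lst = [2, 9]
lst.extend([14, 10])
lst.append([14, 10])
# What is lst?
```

After line 1: lst = [2, 9]
After line 2 (extend unpacks [14, 10]): lst = [2, 9, 14, 10]
After line 3 (append adds [14, 10] as single element): lst = [2, 9, 14, 10, [14, 10]]

[2, 9, 14, 10, [14, 10]]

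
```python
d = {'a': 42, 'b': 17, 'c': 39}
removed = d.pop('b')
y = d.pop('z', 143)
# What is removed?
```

After line 1: d = {'a': 42, 'b': 17, 'c': 39}
After line 2 (pop 'b' returns 17): d = {'a': 42, 'c': 39}, removed = 17
After line 3 (pop 'z' missing, returns default 143): d = {'a': 42, 'c': 39}, y = 143

17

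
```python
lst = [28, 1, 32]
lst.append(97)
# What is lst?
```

[28, 1, 32, 97]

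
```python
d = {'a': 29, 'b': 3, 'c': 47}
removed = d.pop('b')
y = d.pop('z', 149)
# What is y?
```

After line 1: d = {'a': 29, 'b': 3, 'c': 47}
After line 2 (pop 'b' returns 3): d = {'a': 29, 'c': 47}, removed = 3
After line 3 (pop 'z' missing, returns default 149): d = {'a': 29, 'c': 47}, y = 149

149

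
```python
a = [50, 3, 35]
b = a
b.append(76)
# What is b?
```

After line 1: a = [50, 3, 35]
After line 2 (b = a is an alias, same object): a = [50, 3, 35], b = [50, 3, 35]
After line 3 (b.append mutates the shared list): a = [50, 3, 35, 76], b = [50, 3, 35, 76]

[50, 3, 35, 76]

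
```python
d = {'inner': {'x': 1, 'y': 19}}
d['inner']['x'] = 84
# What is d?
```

After line 1: d = {'inner': {'x': 1, 'y': 19}}
After line 2 (inner x overwritten): d = {'inner': {'x': 84, 'y': 19}}

{'inner': {'x': 84, 'y': 19}}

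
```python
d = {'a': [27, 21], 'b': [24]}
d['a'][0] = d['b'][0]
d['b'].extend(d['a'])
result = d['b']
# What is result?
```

After line 1: d = {'a': [27, 21], 'b': [24]}
After line 2 (a[0] = b[0] = 24): d = {'a': [24, 21], 'b': [24]}
After line 3 (b.extend(a) appends [24, 21]): d = {'a': [24, 21], 'b': [24, 24, 21]}
After line 4: result = d['b'] = [24, 24, 21]

[24, 24, 21]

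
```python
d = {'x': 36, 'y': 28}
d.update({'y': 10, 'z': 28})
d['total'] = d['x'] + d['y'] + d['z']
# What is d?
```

After line 1: d = {'x': 36, 'y': 28}
After line 2 (y overwritten, z added): d = {'x': 36, 'y': 10, 'z': 28}
After line 3 (total = 36 + 10 + 28 = 74): d = {'x': 36, 'y': 10, 'z': 28, 'total': 74}

{'x': 36, 'y': 10, 'z': 28, 'total': 74}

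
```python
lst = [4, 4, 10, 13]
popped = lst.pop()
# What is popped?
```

13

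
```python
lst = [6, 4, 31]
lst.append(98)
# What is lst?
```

[6, 4, 31, 98]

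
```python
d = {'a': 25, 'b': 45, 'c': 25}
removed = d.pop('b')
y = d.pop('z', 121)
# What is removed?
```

After line 1: d = {'a': 25, 'b': 45, 'c': 25}
After line 2 (pop 'b' returns 45): d = {'a': 25, 'c': 25}, removed = 45
After line 3 (pop 'z' missing, returns default 121): d = {'a': 25, 'c': 25}, y = 121

45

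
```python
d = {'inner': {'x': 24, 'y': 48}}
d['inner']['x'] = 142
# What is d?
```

After line 1: d = {'inner': {'x': 24, 'y': 48}}
After line 2 (inner x overwritten): d = {'inner': {'x': 142, 'y': 48}}

{'inner': {'x': 142, 'y': 48}}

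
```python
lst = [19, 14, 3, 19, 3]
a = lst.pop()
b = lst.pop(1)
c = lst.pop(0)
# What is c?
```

After line 1: lst = [19, 14, 3, 19, 3]
After line 2 (pop() -> a = 3): lst = [19, 14, 3, 19]
After line 3 (pop(1) -> b = 14): lst = [19, 3, 19]
After line 4 (pop(0) -> c = 19): lst = [3, 19]

19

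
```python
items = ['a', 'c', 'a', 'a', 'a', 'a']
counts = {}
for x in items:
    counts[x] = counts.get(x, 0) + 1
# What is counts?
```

Initial: counts = {}, items = ['a', 'c', 'a', 'a', 'a', 'a']
See 'a': counts = {'a': 1}
See 'c': counts = {'a': 1, 'c': 1}
See 'a': counts = {'a': 2, 'c': 1}
See 'a': counts = {'a': 3, 'c': 1}
See 'a': counts = {'a': 4, 'c': 1}
See 'a': counts = {'a': 5, 'c': 1}

{'a': 5, 'c': 1}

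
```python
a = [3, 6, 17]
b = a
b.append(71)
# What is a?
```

After line 1: a = [3, 6, 17]
After line 2 (b = a is an alias, same object): a = [3, 6, 17], b = [3, 6, 17]
After line 3 (b.append mutates the shared list): a = [3, 6, 17, 71], b = [3, 6, 17, 71]

[3, 6, 17, 71]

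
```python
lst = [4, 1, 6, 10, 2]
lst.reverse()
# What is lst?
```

[2, 10, 6, 1, 4]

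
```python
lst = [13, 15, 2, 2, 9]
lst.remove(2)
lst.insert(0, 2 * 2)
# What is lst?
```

After line 1: lst = [13, 15, 2, 2, 9]
After line 2 (remove first 2): lst = [13, 15, 2, 9]
After line 3 (insert 4 at index 0): lst = [4, 13, 15, 2, 9]

[4, 13, 15, 2, 9]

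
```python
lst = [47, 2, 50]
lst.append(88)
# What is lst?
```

[47, 2, 50, 88]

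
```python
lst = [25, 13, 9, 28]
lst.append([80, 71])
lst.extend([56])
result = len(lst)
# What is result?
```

After line 1: lst = [25, 13, 9, 28]
After line 2 (append adds [80, 71] as single element): lst = [25, 13, 9, 28, [80, 71]]
After line 3 (extend unpacks [56], adds 56): lst = [25, 13, 9, 28, [80, 71], 56]
After line 4: result = len(lst) = 6

6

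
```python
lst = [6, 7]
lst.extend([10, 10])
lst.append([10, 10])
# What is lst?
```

After line 1: lst = [6, 7]
After line 2 (extend unpacks [10, 10]): lst = [6, 7, 10, 10]
After line 3 (append adds [10, 10] as single element): lst = [6, 7, 10, 10, [10, 10]]

[6, 7, 10, 10, [10, 10]]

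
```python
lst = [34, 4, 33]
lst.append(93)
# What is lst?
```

[34, 4, 33, 93]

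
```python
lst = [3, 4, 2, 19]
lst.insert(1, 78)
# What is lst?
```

[3, 78, 4, 2, 19]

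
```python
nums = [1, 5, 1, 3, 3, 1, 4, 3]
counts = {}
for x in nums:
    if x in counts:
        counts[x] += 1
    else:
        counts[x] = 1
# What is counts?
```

Initial: counts = {}, nums = [1, 5, 1, 3, 3, 1, 4, 3]
See 1: counts = {1: 1}
See 5: counts = {1: 1, 5: 1}
See 1: counts = {1: 2, 5: 1}
See 3: counts = {1: 2, 5: 1, 3: 1}
See 3: counts = {1: 2, 5: 1, 3: 2}
See 1: counts = {1: 3, 5: 1, 3: 2}
See 4: counts = {1: 3, 5: 1, 3: 2, 4: 1}
See 3: counts = {1: 3, 5: 1, 3: 3, 4: 1}

{1: 3, 5: 1, 3: 3, 4: 1}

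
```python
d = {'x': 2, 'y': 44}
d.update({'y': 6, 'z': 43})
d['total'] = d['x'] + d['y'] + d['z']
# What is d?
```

After line 1: d = {'x': 2, 'y': 44}
After line 2 (y overwritten, z added): d = {'x': 2, 'y': 6, 'z': 43}
After line 3 (total = 2 + 6 + 43 = 51): d = {'x': 2, 'y': 6, 'z': 43, 'total': 51}

{'x': 2, 'y': 6, 'z': 43, 'total': 51}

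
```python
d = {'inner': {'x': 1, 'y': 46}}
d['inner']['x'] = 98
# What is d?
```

After line 1: d = {'inner': {'x': 1, 'y': 46}}
After line 2 (inner x overwritten): d = {'inner': {'x': 98, 'y': 46}}

{'inner': {'x': 98, 'y': 46}}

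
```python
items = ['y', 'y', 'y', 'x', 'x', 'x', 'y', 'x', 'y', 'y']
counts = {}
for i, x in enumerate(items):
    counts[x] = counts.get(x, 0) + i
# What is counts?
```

Initial: counts = {}, items = ['y', 'y', 'y', 'x', 'x', 'x', 'y', 'x', 'y', 'y']
i=0, x='y': counts = {'y': 0}
i=1, x='y': counts = {'y': 1}
i=2, x='y': counts = {'y': 3}
i=3, x='x': counts = {'y': 3, 'x': 3}
i=4, x='x': counts = {'y': 3, 'x': 7}
i=5, x='x': counts = {'y': 3, 'x': 12}
i=6, x='y': counts = {'y': 9, 'x': 12}
i=7, x='x': counts = {'y': 9, 'x': 19}
i=8, x='y': counts = {'y': 17, 'x': 19}
i=9, x='y': counts = {'y': 26, 'x': 19}

{'y': 26, 'x': 19}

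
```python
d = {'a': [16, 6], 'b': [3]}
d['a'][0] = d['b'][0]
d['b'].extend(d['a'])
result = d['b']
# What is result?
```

After line 1: d = {'a': [16, 6], 'b': [3]}
After line 2 (a[0] = b[0] = 3): d = {'a': [3, 6], 'b': [3]}
After line 3 (b.extend(a) appends [3, 6]): d = {'a': [3, 6], 'b': [3, 3, 6]}
After line 4: result = d['b'] = [3, 3, 6]

[3, 3, 6]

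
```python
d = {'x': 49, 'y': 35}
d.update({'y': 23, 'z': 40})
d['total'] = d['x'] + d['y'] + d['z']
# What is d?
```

After line 1: d = {'x': 49, 'y': 35}
After line 2 (y overwritten, z added): d = {'x': 49, 'y': 23, 'z': 40}
After line 3 (total = 49 + 23 + 40 = 112): d = {'x': 49, 'y': 23, 'z': 40, 'total': 112}

{'x': 49, 'y': 23, 'z': 40, 'total': 112}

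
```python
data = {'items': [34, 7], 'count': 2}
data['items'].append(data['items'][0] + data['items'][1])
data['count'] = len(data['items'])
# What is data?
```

After line 1: data = {'items': [34, 7], 'count': 2}
After line 2 (append 34 + 7 = 41): data = {'items': [34, 7, 41], 'count': 2}
After line 3 (count = len(items) = 3): data = {'items': [34, 7, 41], 'count': 3}

{'items': [34, 7, 41], 'count': 3}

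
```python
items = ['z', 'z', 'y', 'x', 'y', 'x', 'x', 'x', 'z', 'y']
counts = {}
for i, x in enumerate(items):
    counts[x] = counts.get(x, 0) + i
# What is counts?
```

Initial: counts = {}, items = ['z', 'z', 'y', 'x', 'y', 'x', 'x', 'x', 'z', 'y']
i=0, x='z': counts = {'z': 0}
i=1, x='z': counts = {'z': 1}
i=2, x='y': counts = {'z': 1, 'y': 2}
i=3, x='x': counts = {'z': 1, 'y': 2, 'x': 3}
i=4, x='y': counts = {'z': 1, 'y': 6, 'x': 3}
i=5, x='x': counts = {'z': 1, 'y': 6, 'x': 8}
i=6, x='x': counts = {'z': 1, 'y': 6, 'x': 14}
i=7, x='x': counts = {'z': 1, 'y': 6, 'x': 21}
i=8, x='z': counts = {'z': 9, 'y': 6, 'x': 21}
i=9, x='y': counts = {'z': 9, 'y': 15, 'x': 21}

{'z': 9, 'y': 15, 'x': 21}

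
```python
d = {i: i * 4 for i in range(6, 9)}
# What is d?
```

{6: 24, 7: 28, 8: 32}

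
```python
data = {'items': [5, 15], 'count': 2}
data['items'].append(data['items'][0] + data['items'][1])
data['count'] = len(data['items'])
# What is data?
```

After line 1: data = {'items': [5, 15], 'count': 2}
After line 2 (append 5 + 15 = 20): data = {'items': [5, 15, 20], 'count': 2}
After line 3 (count = len(items) = 3): data = {'items': [5, 15, 20], 'count': 3}

{'items': [5, 15, 20], 'count': 3}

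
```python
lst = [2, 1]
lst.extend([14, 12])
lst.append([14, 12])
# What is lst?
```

After line 1: lst = [2, 1]
After line 2 (extend unpacks [14, 12]): lst = [2, 1, 14, 12]
After line 3 (append adds [14, 12] as single element): lst = [2, 1, 14, 12, [14, 12]]

[2, 1, 14, 12, [14, 12]]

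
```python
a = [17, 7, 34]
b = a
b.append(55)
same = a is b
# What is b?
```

After line 1: a = [17, 7, 34]
After line 2 (b = a is an alias, same object): a = [17, 7, 34], b = [17, 7, 34]
After line 3 (b.append mutates the shared list): a = [17, 7, 34, 55], b = [17, 7, 34, 55]
After line 4 (same = a is b; same object -> True): same = True

[17, 7, 34, 55]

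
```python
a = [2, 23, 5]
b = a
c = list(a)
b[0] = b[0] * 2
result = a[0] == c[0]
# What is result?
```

After line 1: a = [2, 23, 5]
After line 2 (b = a, alias): a = [2, 23, 5], b = [2, 23, 5]
After line 3 (c = list(a) is a copy, new object): c = [2, 23, 5]
After line 4 (b[0] = 2 * 2 = 4; mutates shared a/b): a = b = [4, 23, 5], c = [2, 23, 5]
After line 5 (a[0] = 4, c[0] = 2; result = False)

False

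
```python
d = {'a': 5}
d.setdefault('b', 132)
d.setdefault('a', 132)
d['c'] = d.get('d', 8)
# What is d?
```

After line 1: d = {'a': 5}
After line 2 (setdefault adds 'b'=132): d = {'a': 5, 'b': 132}
After line 3 (setdefault 'a' no-op, already exists): d = {'a': 5, 'b': 132}
After line 4 (get('d', 8) returns default since 'd' not in d): d = {'a': 5, 'b': 132, 'c': 8}

{'a': 5, 'b': 132, 'c': 8}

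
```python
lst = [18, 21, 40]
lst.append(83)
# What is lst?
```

[18, 21, 40, 83]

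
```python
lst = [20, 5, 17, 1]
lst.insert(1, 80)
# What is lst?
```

[20, 80, 5, 17, 1]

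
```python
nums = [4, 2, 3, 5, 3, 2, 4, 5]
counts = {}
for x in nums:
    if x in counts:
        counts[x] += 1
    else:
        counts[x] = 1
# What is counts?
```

Initial: counts = {}, nums = [4, 2, 3, 5, 3, 2, 4, 5]
See 4: counts = {4: 1}
See 2: counts = {4: 1, 2: 1}
See 3: counts = {4: 1, 2: 1, 3: 1}
See 5: counts = {4: 1, 2: 1, 3: 1, 5: 1}
See 3: counts = {4: 1, 2: 1, 3: 2, 5: 1}
See 2: counts = {4: 1, 2: 2, 3: 2, 5: 1}
See 4: counts = {4: 2, 2: 2, 3: 2, 5: 1}
See 5: counts = {4: 2, 2: 2, 3: 2, 5: 2}

{4: 2, 2: 2, 3: 2, 5: 2}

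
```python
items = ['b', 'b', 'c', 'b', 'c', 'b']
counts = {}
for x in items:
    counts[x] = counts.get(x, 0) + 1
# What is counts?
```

Initial: counts = {}, items = ['b', 'b', 'c', 'b', 'c', 'b']
See 'b': counts = {'b': 1}
See 'b': counts = {'b': 2}
See 'c': counts = {'b': 2, 'c': 1}
See 'b': counts = {'b': 3, 'c': 1}
See 'c': counts = {'b': 3, 'c': 2}
See 'b': counts = {'b': 4, 'c': 2}

{'b': 4, 'c': 2}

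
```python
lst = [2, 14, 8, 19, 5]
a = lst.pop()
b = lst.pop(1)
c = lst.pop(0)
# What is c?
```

After line 1: lst = [2, 14, 8, 19, 5]
After line 2 (pop() -> a = 5): lst = [2, 14, 8, 19]
After line 3 (pop(1) -> b = 14): lst = [2, 8, 19]
After line 4 (pop(0) -> c = 2): lst = [8, 19]

2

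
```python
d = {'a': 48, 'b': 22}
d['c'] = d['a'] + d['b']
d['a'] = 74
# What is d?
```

After line 1: d = {'a': 48, 'b': 22}
After line 2 (d['c'] = 48 + 22): d = {'a': 48, 'b': 22, 'c': 70}
After line 3: d = {'a': 74, 'b': 22, 'c': 70}

{'a': 74, 'b': 22, 'c': 70}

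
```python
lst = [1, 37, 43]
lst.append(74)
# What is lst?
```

[1, 37, 43, 74]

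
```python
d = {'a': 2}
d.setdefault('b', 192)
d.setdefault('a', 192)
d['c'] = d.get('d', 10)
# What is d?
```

After line 1: d = {'a': 2}
After line 2 (setdefault adds 'b'=192): d = {'a': 2, 'b': 192}
After line 3 (setdefault 'a' no-op, already exists): d = {'a': 2, 'b': 192}
After line 4 (get('d', 10) returns default since 'd' not in d): d = {'a': 2, 'b': 192, 'c': 10}

{'a': 2, 'b': 192, 'c': 10}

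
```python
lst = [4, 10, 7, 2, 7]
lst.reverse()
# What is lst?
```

[7, 2, 7, 10, 4]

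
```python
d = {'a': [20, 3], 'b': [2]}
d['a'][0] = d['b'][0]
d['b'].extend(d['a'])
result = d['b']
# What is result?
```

After line 1: d = {'a': [20, 3], 'b': [2]}
After line 2 (a[0] = b[0] = 2): d = {'a': [2, 3], 'b': [2]}
After line 3 (b.extend(a) appends [2, 3]): d = {'a': [2, 3], 'b': [2, 2, 3]}
After line 4: result = d['b'] = [2, 2, 3]

[2, 2, 3]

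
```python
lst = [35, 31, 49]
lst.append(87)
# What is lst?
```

[35, 31, 49, 87]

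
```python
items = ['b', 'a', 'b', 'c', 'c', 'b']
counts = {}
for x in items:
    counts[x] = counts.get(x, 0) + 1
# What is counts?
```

Initial: counts = {}, items = ['b', 'a', 'b', 'c', 'c', 'b']
See 'b': counts = {'b': 1}
See 'a': counts = {'b': 1, 'a': 1}
See 'b': counts = {'b': 2, 'a': 1}
See 'c': counts = {'b': 2, 'a': 1, 'c': 1}
See 'c': counts = {'b': 2, 'a': 1, 'c': 2}
See 'b': counts = {'b': 3, 'a': 1, 'c': 2}

{'b': 3, 'a': 1, 'c': 2}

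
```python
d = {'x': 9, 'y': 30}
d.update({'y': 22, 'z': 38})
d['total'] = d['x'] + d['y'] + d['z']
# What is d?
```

After line 1: d = {'x': 9, 'y': 30}
After line 2 (y overwritten, z added): d = {'x': 9, 'y': 22, 'z': 38}
After line 3 (total = 9 + 22 + 38 = 69): d = {'x': 9, 'y': 22, 'z': 38, 'total': 69}

{'x': 9, 'y': 22, 'z': 38, 'total': 69}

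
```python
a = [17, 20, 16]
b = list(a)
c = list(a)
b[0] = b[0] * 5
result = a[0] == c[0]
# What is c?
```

After line 1: a = [17, 20, 16]
After line 2 (b = list(a), copy): a = [17, 20, 16], b = [17, 20, 16]
After line 3 (c = list(a) is a copy, new object): c = [17, 20, 16]
After line 4 (b[0] = 17 * 5 = 85; only b mutates (copy)): a = [17, 20, 16], b = [85, 20, 16], c = [17, 20, 16]
After line 5 (a[0] = 17, c[0] = 17; result = True)

[17, 20, 16]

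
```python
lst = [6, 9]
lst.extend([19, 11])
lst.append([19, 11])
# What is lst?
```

After line 1: lst = [6, 9]
After line 2 (extend unpacks [19, 11]): lst = [6, 9, 19, 11]
After line 3 (append adds [19, 11] as single element): lst = [6, 9, 19, 11, [19, 11]]

[6, 9, 19, 11, [19, 11]]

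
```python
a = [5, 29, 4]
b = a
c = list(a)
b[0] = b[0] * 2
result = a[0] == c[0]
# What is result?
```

After line 1: a = [5, 29, 4]
After line 2 (b = a, alias): a = [5, 29, 4], b = [5, 29, 4]
After line 3 (c = list(a) is a copy, new object): c = [5, 29, 4]
After line 4 (b[0] = 5 * 2 = 10; mutates shared a/b): a = b = [10, 29, 4], c = [5, 29, 4]
After line 5 (a[0] = 10, c[0] = 5; result = False)

False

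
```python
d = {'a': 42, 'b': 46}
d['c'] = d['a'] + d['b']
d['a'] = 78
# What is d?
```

After line 1: d = {'a': 42, 'b': 46}
After line 2 (d['c'] = 42 + 46): d = {'a': 42, 'b': 46, 'c': 88}
After line 3: d = {'a': 78, 'b': 46, 'c': 88}

{'a': 78, 'b': 46, 'c': 88}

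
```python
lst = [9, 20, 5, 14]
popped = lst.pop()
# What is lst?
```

[9, 20, 5]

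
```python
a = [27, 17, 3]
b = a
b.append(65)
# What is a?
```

After line 1: a = [27, 17, 3]
After line 2 (b = a is an alias, same object): a = [27, 17, 3], b = [27, 17, 3]
After line 3 (b.append mutates the shared list): a = [27, 17, 3, 65], b = [27, 17, 3, 65]

[27, 17, 3, 65]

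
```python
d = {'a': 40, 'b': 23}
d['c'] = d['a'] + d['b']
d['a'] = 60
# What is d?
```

After line 1: d = {'a': 40, 'b': 23}
After line 2 (d['c'] = 40 + 23): d = {'a': 40, 'b': 23, 'c': 63}
After line 3: d = {'a': 60, 'b': 23, 'c': 63}

{'a': 60, 'b': 23, 'c': 63}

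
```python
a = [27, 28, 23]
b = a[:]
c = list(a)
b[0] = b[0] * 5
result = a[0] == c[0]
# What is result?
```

After line 1: a = [27, 28, 23]
After line 2 (b = a[:], copy): a = [27, 28, 23], b = [27, 28, 23]
After line 3 (c = list(a) is a copy, new object): c = [27, 28, 23]
After line 4 (b[0] = 27 * 5 = 135; only b mutates (copy)): a = [27, 28, 23], b = [135, 28, 23], c = [27, 28, 23]
After line 5 (a[0] = 27, c[0] = 27; result = True)

True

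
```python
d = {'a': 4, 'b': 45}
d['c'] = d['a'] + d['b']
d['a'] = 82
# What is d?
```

After line 1: d = {'a': 4, 'b': 45}
After line 2 (d['c'] = 4 + 45): d = {'a': 4, 'b': 45, 'c': 49}
After line 3: d = {'a': 82, 'b': 45, 'c': 49}

{'a': 82, 'b': 45, 'c': 49}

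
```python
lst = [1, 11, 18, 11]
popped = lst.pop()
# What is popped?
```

11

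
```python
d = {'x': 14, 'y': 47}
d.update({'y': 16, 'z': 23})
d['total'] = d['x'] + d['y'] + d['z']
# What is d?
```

After line 1: d = {'x': 14, 'y': 47}
After line 2 (y overwritten, z added): d = {'x': 14, 'y': 16, 'z': 23}
After line 3 (total = 14 + 16 + 23 = 53): d = {'x': 14, 'y': 16, 'z': 23, 'total': 53}

{'x': 14, 'y': 16, 'z': 23, 'total': 53}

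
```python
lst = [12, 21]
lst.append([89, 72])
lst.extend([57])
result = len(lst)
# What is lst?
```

After line 1: lst = [12, 21]
After line 2 (append adds [89, 72] as single element): lst = [12, 21, [89, 72]]
After line 3 (extend unpacks [57], adds 57): lst = [12, 21, [89, 72], 57]
After line 4: result = len(lst) = 4

[12, 21, [89, 72], 57]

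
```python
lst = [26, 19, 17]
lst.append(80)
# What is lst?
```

[26, 19, 17, 80]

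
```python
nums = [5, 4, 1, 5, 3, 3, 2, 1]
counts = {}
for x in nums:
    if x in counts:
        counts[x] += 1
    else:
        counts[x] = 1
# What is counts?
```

Initial: counts = {}, nums = [5, 4, 1, 5, 3, 3, 2, 1]
See 5: counts = {5: 1}
See 4: counts = {5: 1, 4: 1}
See 1: counts = {5: 1, 4: 1, 1: 1}
See 5: counts = {5: 2, 4: 1, 1: 1}
See 3: counts = {5: 2, 4: 1, 1: 1, 3: 1}
See 3: counts = {5: 2, 4: 1, 1: 1, 3: 2}
See 2: counts = {5: 2, 4: 1, 1: 1, 3: 2, 2: 1}
See 1: counts = {5: 2, 4: 1, 1: 2, 3: 2, 2: 1}

{5: 2, 4: 1, 1: 2, 3: 2, 2: 1}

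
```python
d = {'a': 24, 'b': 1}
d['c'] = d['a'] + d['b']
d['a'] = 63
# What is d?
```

After line 1: d = {'a': 24, 'b': 1}
After line 2 (d['c'] = 24 + 1): d = {'a': 24, 'b': 1, 'c': 25}
After line 3: d = {'a': 63, 'b': 1, 'c': 25}

{'a': 63, 'b': 1, 'c': 25}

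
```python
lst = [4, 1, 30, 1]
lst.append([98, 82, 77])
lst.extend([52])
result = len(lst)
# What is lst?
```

After line 1: lst = [4, 1, 30, 1]
After line 2 (append adds [98, 82, 77] as single element): lst = [4, 1, 30, 1, [98, 82, 77]]
After line 3 (extend unpacks [52], adds 52): lst = [4, 1, 30, 1, [98, 82, 77], 52]
After line 4: result = len(lst) = 6

[4, 1, 30, 1, [98, 82, 77], 52]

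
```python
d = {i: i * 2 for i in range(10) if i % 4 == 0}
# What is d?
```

{0: 0, 4: 8, 8: 16}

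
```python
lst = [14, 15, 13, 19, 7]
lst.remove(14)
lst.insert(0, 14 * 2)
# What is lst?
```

After line 1: lst = [14, 15, 13, 19, 7]
After line 2 (remove first 14): lst = [15, 13, 19, 7]
After line 3 (insert 28 at index 0): lst = [28, 15, 13, 19, 7]

[28, 15, 13, 19, 7]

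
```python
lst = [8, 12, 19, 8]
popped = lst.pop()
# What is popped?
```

8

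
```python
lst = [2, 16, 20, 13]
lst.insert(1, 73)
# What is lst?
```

[2, 73, 16, 20, 13]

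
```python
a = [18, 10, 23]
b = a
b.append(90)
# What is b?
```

After line 1: a = [18, 10, 23]
After line 2 (b = a is an alias, same object): a = [18, 10, 23], b = [18, 10, 23]
After line 3 (b.append mutates the shared list): a = [18, 10, 23, 90], b = [18, 10, 23, 90]

[18, 10, 23, 90]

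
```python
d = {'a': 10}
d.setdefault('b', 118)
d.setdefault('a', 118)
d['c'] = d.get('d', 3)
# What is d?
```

After line 1: d = {'a': 10}
After line 2 (setdefault adds 'b'=118): d = {'a': 10, 'b': 118}
After line 3 (setdefault 'a' no-op, already exists): d = {'a': 10, 'b': 118}
After line 4 (get('d', 3) returns default since 'd' not in d): d = {'a': 10, 'b': 118, 'c': 3}

{'a': 10, 'b': 118, 'c': 3}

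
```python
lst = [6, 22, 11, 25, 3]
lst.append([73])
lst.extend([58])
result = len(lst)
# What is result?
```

After line 1: lst = [6, 22, 11, 25, 3]
After line 2 (append adds [73] as single element): lst = [6, 22, 11, 25, 3, [73]]
After line 3 (extend unpacks [58], adds 58): lst = [6, 22, 11, 25, 3, [73], 58]
After line 4: result = len(lst) = 7

7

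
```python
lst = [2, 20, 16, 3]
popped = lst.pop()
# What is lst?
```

[2, 20, 16]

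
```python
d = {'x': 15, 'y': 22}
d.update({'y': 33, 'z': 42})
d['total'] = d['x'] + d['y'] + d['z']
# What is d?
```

After line 1: d = {'x': 15, 'y': 22}
After line 2 (y overwritten, z added): d = {'x': 15, 'y': 33, 'z': 42}
After line 3 (total = 15 + 33 + 42 = 90): d = {'x': 15, 'y': 33, 'z': 42, 'total': 90}

{'x': 15, 'y': 33, 'z': 42, 'total': 90}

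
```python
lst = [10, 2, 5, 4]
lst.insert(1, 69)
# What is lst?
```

[10, 69, 2, 5, 4]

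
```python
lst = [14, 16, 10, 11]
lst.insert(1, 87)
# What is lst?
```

[14, 87, 16, 10, 11]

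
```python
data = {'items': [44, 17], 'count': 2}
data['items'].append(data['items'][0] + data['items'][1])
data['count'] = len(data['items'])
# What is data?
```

After line 1: data = {'items': [44, 17], 'count': 2}
After line 2 (append 44 + 17 = 61): data = {'items': [44, 17, 61], 'count': 2}
After line 3 (count = len(items) = 3): data = {'items': [44, 17, 61], 'count': 3}

{'items': [44, 17, 61], 'count': 3}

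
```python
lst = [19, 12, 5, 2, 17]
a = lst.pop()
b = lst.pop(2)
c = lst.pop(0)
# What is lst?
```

After line 1: lst = [19, 12, 5, 2, 17]
After line 2 (pop() -> a = 17): lst = [19, 12, 5, 2]
After line 3 (pop(2) -> b = 5): lst = [19, 12, 2]
After line 4 (pop(0) -> c = 19): lst = [12, 2]

[12, 2]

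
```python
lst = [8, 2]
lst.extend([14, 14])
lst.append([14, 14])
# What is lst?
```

After line 1: lst = [8, 2]
After line 2 (extend unpacks [14, 14]): lst = [8, 2, 14, 14]
After line 3 (append adds [14, 14] as single element): lst = [8, 2, 14, 14, [14, 14]]

[8, 2, 14, 14, [14, 14]]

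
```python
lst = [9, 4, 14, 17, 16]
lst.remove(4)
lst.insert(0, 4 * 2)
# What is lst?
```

After line 1: lst = [9, 4, 14, 17, 16]
After line 2 (remove first 4): lst = [9, 14, 17, 16]
After line 3 (insert 8 at index 0): lst = [8, 9, 14, 17, 16]

[8, 9, 14, 17, 16]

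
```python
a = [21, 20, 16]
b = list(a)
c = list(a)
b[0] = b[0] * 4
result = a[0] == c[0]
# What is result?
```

After line 1: a = [21, 20, 16]
After line 2 (b = list(a), copy): a = [21, 20, 16], b = [21, 20, 16]
After line 3 (c = list(a) is a copy, new object): c = [21, 20, 16]
After line 4 (b[0] = 21 * 4 = 84; only b mutates (copy)): a = [21, 20, 16], b = [84, 20, 16], c = [21, 20, 16]
After line 5 (a[0] = 21, c[0] = 21; result = True)

True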